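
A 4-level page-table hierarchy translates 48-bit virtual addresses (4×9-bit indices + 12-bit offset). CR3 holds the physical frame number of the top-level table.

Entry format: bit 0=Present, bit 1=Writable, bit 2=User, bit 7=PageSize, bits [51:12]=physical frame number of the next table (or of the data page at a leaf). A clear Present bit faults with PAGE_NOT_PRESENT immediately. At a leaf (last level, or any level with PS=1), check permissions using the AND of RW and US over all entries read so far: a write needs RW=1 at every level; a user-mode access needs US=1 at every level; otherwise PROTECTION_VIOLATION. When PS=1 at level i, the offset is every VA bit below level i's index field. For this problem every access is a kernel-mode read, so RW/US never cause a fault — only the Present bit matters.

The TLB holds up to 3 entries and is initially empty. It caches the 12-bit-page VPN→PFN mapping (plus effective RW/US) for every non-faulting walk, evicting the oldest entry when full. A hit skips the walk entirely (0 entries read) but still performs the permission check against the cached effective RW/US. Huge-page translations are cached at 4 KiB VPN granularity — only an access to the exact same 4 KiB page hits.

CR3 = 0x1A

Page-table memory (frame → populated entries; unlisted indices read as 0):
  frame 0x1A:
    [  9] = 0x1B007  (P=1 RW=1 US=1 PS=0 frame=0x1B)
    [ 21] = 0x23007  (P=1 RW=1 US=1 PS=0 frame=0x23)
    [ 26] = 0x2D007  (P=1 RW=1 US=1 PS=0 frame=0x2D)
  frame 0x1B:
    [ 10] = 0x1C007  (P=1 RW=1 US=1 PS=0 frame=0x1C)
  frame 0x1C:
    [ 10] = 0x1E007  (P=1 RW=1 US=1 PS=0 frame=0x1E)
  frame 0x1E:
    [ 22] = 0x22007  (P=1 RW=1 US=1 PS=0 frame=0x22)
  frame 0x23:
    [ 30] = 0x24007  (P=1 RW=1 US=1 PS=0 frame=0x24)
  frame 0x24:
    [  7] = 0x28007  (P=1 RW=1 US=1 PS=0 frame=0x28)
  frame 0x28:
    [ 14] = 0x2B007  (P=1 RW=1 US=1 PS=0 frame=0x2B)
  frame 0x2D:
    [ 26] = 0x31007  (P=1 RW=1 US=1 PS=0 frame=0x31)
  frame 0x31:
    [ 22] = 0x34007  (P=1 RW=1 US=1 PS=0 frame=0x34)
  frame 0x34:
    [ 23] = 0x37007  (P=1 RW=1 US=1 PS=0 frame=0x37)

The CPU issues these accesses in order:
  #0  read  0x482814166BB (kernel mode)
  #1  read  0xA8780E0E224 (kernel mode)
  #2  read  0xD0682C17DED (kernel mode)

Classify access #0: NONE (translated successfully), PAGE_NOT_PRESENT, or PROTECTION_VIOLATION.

Walk each access:
#0 VA=0x482814166BB (r,kernel):
  [0] read 0x1A idx=9: raw=0x1B007 flags P=1 W=1 U=1 S=0
  [1] read 0x1B idx=10: raw=0x1C007 flags P=1 W=1 U=1 S=0
  [2] read 0x1C idx=10: raw=0x1E007 flags P=1 W=1 U=1 S=0
  [3] read 0x1E idx=22: raw=0x22007 flags P=1 W=1 U=1 S=0
  → PA=0x226BB  (4 entries read)
#1 VA=0xA8780E0E224 (r,kernel):
  [0] read 0x1A idx=21: raw=0x23007 flags P=1 W=1 U=1 S=0
  [1] read 0x23 idx=30: raw=0x24007 flags P=1 W=1 U=1 S=0
  [2] read 0x24 idx=7: raw=0x28007 flags P=1 W=1 U=1 S=0
  [3] read 0x28 idx=14: raw=0x2B007 flags P=1 W=1 U=1 S=0
  → PA=0x2B224  (4 entries read)
#2 VA=0xD0682C17DED (r,kernel):
  [0] read 0x1A idx=26: raw=0x2D007 flags P=1 W=1 U=1 S=0
  [1] read 0x2D idx=26: raw=0x31007 flags P=1 W=1 U=1 S=0
  [2] read 0x31 idx=22: raw=0x34007 flags P=1 W=1 U=1 S=0
  [3] read 0x34 idx=23: raw=0x37007 flags P=1 W=1 U=1 S=0
  → PA=0x37DED  (4 entries read)

Access #0 fault: NONE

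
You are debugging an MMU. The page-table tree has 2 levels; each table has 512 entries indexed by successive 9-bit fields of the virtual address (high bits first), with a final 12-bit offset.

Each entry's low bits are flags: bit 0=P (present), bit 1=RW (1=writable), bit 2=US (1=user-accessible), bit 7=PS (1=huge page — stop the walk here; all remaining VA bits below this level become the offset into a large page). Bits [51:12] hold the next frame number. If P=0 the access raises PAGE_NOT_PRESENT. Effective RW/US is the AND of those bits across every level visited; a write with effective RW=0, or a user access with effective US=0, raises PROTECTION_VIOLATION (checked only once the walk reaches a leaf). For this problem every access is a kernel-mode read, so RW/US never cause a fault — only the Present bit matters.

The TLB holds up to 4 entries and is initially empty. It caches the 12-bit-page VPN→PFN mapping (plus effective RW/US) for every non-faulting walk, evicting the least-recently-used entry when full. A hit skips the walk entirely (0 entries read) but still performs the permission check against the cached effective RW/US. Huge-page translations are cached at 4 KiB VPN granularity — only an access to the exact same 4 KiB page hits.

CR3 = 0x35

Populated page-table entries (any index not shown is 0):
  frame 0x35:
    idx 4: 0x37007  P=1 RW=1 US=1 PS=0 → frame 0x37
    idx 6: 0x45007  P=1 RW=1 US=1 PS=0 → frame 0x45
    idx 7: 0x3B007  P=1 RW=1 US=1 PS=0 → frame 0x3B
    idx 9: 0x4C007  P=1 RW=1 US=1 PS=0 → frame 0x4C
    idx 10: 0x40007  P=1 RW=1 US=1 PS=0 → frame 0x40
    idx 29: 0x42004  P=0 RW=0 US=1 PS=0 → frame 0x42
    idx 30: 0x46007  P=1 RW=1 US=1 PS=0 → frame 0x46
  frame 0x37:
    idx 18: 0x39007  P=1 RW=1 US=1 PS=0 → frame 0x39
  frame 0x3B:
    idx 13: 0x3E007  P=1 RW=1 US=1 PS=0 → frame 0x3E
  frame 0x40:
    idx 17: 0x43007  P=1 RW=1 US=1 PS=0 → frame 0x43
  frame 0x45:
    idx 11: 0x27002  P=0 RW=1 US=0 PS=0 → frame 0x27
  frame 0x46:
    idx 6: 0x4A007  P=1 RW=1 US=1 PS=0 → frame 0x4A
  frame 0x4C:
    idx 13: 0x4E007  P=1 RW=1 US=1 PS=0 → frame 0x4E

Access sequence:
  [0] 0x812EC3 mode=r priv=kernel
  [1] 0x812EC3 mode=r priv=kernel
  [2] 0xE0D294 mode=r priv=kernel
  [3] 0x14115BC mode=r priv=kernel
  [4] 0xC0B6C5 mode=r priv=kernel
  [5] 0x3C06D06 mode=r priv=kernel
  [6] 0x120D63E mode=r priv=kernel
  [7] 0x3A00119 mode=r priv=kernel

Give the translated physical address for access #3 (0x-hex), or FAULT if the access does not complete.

Per-access translation:
#0 VA=0x812EC3 (r,kernel):
  L0: frame=0x35 idx=4 entry=0x37007 [P=1 RW=1 US=1 PS=0]
  L1: frame=0x37 idx=18 entry=0x39007 [P=1 RW=1 US=1 PS=0]
  ⇒ phys 0x39EC3  [2 reads]
#1 VA=0x812EC3 (r,kernel):
  TLB hit vpn=0x812 → PA=0x39EC3
#2 VA=0xE0D294 (r,kernel):
  L0: frame=0x35 idx=7 entry=0x3B007 [P=1 RW=1 US=1 PS=0]
  L1: frame=0x3B idx=13 entry=0x3E007 [P=1 RW=1 US=1 PS=0]
  ⇒ phys 0x3E294  [2 reads]
#3 VA=0x14115BC (r,kernel):
  L0: frame=0x35 idx=10 entry=0x40007 [P=1 RW=1 US=1 PS=0]
  L1: frame=0x40 idx=17 entry=0x43007 [P=1 RW=1 US=1 PS=0]
  ⇒ phys 0x435BC  [2 reads]
#4 VA=0xC0B6C5 (r,kernel):
  L0: frame=0x35 idx=6 entry=0x45007 [P=1 RW=1 US=1 PS=0]
  L1: frame=0x45 idx=11 entry=0x27002 [P=0 RW=1 US=0 PS=0]
  ✗ PAGE_NOT_PRESENT  [2 reads]
#5 VA=0x3C06D06 (r,kernel):
  L0: frame=0x35 idx=30 entry=0x46007 [P=1 RW=1 US=1 PS=0]
  L1: frame=0x46 idx=6 entry=0x4A007 [P=1 RW=1 US=1 PS=0]
  ⇒ phys 0x4AD06  [2 reads]
#6 VA=0x120D63E (r,kernel):
  L0: frame=0x35 idx=9 entry=0x4C007 [P=1 RW=1 US=1 PS=0]
  L1: frame=0x4C idx=13 entry=0x4E007 [P=1 RW=1 US=1 PS=0]
  ⇒ phys 0x4E63E  [2 reads]
#7 VA=0x3A00119 (r,kernel):
  L0: frame=0x35 idx=29 entry=0x42004 [P=0 RW=0 US=1 PS=0]
  ✗ PAGE_NOT_PRESENT  [1 reads]

Access #3 PA: 0x435BC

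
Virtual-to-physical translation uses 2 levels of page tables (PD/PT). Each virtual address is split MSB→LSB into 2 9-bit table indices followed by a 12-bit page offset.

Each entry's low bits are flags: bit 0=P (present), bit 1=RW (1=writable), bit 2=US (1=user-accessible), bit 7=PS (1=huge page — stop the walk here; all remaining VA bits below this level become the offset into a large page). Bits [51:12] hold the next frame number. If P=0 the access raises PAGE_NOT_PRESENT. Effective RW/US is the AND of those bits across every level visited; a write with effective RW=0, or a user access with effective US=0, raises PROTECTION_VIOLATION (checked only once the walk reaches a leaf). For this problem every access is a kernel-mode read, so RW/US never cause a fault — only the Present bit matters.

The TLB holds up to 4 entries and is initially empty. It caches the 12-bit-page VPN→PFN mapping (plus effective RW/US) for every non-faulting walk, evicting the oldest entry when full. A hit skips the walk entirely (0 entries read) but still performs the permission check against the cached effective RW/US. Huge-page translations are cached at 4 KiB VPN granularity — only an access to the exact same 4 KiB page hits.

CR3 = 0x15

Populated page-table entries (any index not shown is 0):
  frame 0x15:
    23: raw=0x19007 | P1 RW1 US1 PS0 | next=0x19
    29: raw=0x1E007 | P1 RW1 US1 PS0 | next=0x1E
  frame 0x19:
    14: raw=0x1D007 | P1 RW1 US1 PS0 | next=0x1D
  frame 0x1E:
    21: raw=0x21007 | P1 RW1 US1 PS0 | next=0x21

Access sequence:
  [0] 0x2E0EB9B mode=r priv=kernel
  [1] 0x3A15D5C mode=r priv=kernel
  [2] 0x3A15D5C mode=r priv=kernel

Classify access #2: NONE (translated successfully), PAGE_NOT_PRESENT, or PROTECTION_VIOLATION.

Trace:
#0 VA=0x2E0EB9B (r,kernel):
  [0] read 0x15 idx=23: raw=0x19007 flags P=1 W=1 U=1 S=0
  [1] read 0x19 idx=14: raw=0x1D007 flags P=1 W=1 U=1 S=0
  ✓ 0x1DB9B  — 2 lookups
#1 VA=0x3A15D5C (r,kernel):
  [0] read 0x15 idx=29: raw=0x1E007 flags P=1 W=1 U=1 S=0
  [1] read 0x1E idx=21: raw=0x21007 flags P=1 W=1 U=1 S=0
  ✓ 0x21D5C  — 2 lookups
#2 VA=0x3A15D5C (r,kernel):
  TLB hit vpn=0x3A15 → PA=0x21D5C

Access #2 fault: NONE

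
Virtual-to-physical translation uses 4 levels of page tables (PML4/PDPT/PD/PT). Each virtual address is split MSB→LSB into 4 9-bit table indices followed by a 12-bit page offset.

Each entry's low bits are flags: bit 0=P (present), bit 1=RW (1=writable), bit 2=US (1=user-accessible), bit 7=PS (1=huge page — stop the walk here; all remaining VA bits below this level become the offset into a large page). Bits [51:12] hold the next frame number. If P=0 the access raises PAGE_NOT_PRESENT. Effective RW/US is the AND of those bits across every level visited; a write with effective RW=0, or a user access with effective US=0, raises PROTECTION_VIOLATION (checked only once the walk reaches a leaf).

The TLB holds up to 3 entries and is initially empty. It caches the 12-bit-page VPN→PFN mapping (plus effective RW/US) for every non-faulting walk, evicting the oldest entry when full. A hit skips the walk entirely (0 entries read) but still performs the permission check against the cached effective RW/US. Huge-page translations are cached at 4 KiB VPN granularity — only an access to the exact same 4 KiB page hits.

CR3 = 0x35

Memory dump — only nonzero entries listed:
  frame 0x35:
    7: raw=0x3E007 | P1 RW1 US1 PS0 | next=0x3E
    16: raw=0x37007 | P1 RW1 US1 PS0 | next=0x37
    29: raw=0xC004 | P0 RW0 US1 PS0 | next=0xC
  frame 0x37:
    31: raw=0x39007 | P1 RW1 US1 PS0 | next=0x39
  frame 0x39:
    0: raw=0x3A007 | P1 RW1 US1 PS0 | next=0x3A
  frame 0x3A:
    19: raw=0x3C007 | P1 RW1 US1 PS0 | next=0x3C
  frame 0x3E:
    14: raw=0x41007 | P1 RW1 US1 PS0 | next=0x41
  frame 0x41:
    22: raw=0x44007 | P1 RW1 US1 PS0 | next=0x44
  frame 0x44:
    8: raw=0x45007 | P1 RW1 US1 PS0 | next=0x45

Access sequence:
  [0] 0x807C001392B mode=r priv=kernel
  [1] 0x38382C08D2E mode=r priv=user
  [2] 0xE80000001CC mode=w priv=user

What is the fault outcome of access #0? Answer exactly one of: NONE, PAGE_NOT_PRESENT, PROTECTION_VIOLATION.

Walk each access:
#0 VA=0x807C001392B (r,kernel):
  L0 @0x35[16] → 0x37007  P=1,RW=1,US=1,PS=0
  L1 @0x37[31] → 0x39007  P=1,RW=1,US=1,PS=0
  L2 @0x39[0] → 0x3A007  P=1,RW=1,US=1,PS=0
  L3 @0x3A[19] → 0x3C007  P=1,RW=1,US=1,PS=0
  → PA=0x3C92B  (4 entries read)
#1 VA=0x38382C08D2E (r,user):
  L0 @0x35[7] → 0x3E007  P=1,RW=1,US=1,PS=0
  L1 @0x3E[14] → 0x41007  P=1,RW=1,US=1,PS=0
  L2 @0x41[22] → 0x44007  P=1,RW=1,US=1,PS=0
  L3 @0x44[8] → 0x45007  P=1,RW=1,US=1,PS=0
  → PA=0x45D2E  (4 entries read)
#2 VA=0xE80000001CC (w,user):
  L0 @0x35[29] → 0xC004  P=0,RW=0,US=1,PS=0
  → PAGE_NOT_PRESENT  (1 entries read)

Access #0 fault: NONE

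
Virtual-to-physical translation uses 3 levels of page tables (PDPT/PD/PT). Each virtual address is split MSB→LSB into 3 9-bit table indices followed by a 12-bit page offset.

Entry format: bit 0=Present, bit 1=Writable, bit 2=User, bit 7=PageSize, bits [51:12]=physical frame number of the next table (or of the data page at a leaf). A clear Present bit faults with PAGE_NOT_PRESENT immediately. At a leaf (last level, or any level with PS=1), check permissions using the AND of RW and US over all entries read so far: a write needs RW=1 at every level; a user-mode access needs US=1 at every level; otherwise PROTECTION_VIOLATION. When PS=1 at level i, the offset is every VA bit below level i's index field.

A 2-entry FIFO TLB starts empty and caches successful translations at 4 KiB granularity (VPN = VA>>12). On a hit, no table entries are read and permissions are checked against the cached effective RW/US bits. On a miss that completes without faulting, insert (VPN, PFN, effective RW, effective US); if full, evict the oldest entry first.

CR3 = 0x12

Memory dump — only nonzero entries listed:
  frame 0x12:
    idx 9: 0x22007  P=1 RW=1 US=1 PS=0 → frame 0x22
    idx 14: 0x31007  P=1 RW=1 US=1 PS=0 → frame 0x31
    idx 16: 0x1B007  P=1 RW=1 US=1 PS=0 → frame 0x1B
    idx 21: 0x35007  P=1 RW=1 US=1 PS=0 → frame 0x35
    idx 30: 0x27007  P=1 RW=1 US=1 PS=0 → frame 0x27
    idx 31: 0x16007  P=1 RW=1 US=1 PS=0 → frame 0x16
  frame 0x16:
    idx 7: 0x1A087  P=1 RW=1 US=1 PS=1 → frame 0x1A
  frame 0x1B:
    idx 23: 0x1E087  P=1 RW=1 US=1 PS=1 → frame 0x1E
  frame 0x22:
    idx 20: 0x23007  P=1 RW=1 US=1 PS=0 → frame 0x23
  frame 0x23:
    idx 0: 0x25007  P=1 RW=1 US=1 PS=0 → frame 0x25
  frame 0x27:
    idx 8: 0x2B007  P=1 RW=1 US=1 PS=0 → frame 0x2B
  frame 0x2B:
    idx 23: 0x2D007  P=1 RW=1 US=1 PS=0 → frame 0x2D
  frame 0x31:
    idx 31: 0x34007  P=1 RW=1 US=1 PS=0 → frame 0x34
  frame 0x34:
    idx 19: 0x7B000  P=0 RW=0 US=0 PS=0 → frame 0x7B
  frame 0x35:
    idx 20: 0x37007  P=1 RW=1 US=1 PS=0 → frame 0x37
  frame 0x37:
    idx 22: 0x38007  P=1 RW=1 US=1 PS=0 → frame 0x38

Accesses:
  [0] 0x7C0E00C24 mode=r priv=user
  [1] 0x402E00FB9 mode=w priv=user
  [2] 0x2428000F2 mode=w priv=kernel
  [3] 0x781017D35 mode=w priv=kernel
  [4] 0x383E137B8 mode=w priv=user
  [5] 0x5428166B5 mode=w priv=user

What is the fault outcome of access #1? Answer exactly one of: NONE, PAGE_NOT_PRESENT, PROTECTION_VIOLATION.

Per-access translation:
#0 VA=0x7C0E00C24 (r,user):
  L0 @0x12[31] → 0x16007  P=1,RW=1,US=1,PS=0
  L1 @0x16[7] → 0x1A087  P=1,RW=1,US=1,PS=1
  → PA=0x1AC24 (huge @L1)  (2 entries read)
#1 VA=0x402E00FB9 (w,user):
  L0 @0x12[16] → 0x1B007  P=1,RW=1,US=1,PS=0
  L1 @0x1B[23] → 0x1E087  P=1,RW=1,US=1,PS=1
  → PA=0x1EFB9 (huge @L1)  (2 entries read)
#2 VA=0x2428000F2 (w,kernel):
  L0 @0x12[9] → 0x22007  P=1,RW=1,US=1,PS=0
  L1 @0x22[20] → 0x23007  P=1,RW=1,US=1,PS=0
  L2 @0x23[0] → 0x25007  P=1,RW=1,US=1,PS=0
  → PA=0x250F2  (3 entries read)
#3 VA=0x781017D35 (w,kernel):
  L0 @0x12[30] → 0x27007  P=1,RW=1,US=1,PS=0
  L1 @0x27[8] → 0x2B007  P=1,RW=1,US=1,PS=0
  L2 @0x2B[23] → 0x2D007  P=1,RW=1,US=1,PS=0
  → PA=0x2DD35  (3 entries read)
#4 VA=0x383E137B8 (w,user):
  L0 @0x12[14] → 0x31007  P=1,RW=1,US=1,PS=0
  L1 @0x31[31] → 0x34007  P=1,RW=1,US=1,PS=0
  L2 @0x34[19] → 0x7B000  P=0,RW=0,US=0,PS=0
  ✗ PAGE_NOT_PRESENT  [3 reads]
#5 VA=0x5428166B5 (w,user):
  L0 @0x12[21] → 0x35007  P=1,RW=1,US=1,PS=0
  L1 @0x35[20] → 0x37007  P=1,RW=1,US=1,PS=0
  L2 @0x37[22] → 0x38007  P=1,RW=1,US=1,PS=0
  → PA=0x386B5  (3 entries read)

Access #1 fault: NONE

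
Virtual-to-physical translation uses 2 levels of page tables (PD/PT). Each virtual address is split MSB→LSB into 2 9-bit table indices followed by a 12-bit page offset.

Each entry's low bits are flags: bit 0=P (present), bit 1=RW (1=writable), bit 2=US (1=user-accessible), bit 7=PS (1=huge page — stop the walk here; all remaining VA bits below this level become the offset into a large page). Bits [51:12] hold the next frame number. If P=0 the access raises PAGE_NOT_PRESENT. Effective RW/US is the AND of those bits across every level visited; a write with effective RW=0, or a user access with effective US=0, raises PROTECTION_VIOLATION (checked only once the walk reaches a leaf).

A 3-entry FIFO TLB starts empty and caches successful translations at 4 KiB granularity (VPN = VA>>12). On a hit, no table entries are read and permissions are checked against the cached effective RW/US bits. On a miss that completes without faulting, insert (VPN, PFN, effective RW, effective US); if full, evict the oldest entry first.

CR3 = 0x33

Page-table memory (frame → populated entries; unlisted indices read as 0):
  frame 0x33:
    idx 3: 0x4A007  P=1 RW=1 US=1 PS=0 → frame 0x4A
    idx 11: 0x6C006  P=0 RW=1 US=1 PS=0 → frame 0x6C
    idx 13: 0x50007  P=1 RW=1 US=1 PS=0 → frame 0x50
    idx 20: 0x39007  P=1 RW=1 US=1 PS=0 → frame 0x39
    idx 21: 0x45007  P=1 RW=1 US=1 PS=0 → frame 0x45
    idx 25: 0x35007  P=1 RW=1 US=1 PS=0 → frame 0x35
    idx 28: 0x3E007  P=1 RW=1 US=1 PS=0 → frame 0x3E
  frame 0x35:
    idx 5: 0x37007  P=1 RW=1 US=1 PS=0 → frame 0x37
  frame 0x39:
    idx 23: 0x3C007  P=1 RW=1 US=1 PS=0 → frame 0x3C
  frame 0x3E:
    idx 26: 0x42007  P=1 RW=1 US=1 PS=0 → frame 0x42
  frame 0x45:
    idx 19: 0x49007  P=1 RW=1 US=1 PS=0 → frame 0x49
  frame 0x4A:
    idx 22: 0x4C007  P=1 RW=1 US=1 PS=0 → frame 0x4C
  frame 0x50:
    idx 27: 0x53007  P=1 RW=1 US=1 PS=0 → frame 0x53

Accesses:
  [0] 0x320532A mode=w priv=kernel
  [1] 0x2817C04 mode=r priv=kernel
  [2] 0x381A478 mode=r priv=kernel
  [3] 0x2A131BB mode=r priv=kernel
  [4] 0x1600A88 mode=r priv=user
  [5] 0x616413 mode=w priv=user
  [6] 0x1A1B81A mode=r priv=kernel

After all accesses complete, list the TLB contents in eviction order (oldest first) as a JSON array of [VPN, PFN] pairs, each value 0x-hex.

Per-access translation:
#0 VA=0x320532A (w,kernel):
  L0 @0x33[25] → 0x35007  P=1,RW=1,US=1,PS=0
  L1 @0x35[5] → 0x37007  P=1,RW=1,US=1,PS=0
  ✓ 0x3732A  — 2 lookups
#1 VA=0x2817C04 (r,kernel):
  L0 @0x33[20] → 0x39007  P=1,RW=1,US=1,PS=0
  L1 @0x39[23] → 0x3C007  P=1,RW=1,US=1,PS=0
  ✓ 0x3CC04  — 2 lookups
#2 VA=0x381A478 (r,kernel):
  L0 @0x33[28] → 0x3E007  P=1,RW=1,US=1,PS=0
  L1 @0x3E[26] → 0x42007  P=1,RW=1,US=1,PS=0
  ✓ 0x42478  — 2 lookups
#3 VA=0x2A131BB (r,kernel):
  L0 @0x33[21] → 0x45007  P=1,RW=1,US=1,PS=0
  L1 @0x45[19] → 0x49007  P=1,RW=1,US=1,PS=0
  ✓ 0x491BB  — 2 lookups
#4 VA=0x1600A88 (r,user):
  L0 @0x33[11] → 0x6C006  P=0,RW=1,US=1,PS=0
  ⇒ fault: PAGE_NOT_PRESENT  — 1 lookups
#5 VA=0x616413 (w,user):
  L0 @0x33[3] → 0x4A007  P=1,RW=1,US=1,PS=0
  L1 @0x4A[22] → 0x4C007  P=1,RW=1,US=1,PS=0
  ✓ 0x4C413  — 2 lookups
#6 VA=0x1A1B81A (r,kernel):
  L0 @0x33[13] → 0x50007  P=1,RW=1,US=1,PS=0
  L1 @0x50[27] → 0x53007  P=1,RW=1,US=1,PS=0
  ✓ 0x5381A  — 2 lookups

TLB: [["0x2A13", "0x49"], ["0x616", "0x4C"], ["0x1A1B", "0x53"]]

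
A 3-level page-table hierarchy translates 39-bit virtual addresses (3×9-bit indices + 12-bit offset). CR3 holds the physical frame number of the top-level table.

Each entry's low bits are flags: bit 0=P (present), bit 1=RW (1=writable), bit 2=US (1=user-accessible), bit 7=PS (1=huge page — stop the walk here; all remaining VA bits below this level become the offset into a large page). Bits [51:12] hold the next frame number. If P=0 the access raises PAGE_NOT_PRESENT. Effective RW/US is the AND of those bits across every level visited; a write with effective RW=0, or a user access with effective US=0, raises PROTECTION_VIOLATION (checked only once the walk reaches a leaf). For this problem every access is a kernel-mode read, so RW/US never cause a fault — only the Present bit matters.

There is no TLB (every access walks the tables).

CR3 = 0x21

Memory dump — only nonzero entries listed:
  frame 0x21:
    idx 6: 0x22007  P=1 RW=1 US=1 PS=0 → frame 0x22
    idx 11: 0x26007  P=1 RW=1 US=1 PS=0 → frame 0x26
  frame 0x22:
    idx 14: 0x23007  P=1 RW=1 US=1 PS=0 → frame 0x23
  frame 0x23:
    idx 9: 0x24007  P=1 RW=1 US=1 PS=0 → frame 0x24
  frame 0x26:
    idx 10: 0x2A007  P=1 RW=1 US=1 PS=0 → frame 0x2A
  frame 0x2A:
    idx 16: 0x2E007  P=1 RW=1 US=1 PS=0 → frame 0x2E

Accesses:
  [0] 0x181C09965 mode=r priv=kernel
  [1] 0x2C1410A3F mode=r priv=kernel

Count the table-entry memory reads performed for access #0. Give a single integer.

Trace:
#0 VA=0x181C09965 (r,kernel):
  lvl0: tbl 0x21, slot 6 ⇒ 0x22007 (P1/RW1/US1/PS0)
  lvl1: tbl 0x22, slot 14 ⇒ 0x23007 (P1/RW1/US1/PS0)
  lvl2: tbl 0x23, slot 9 ⇒ 0x24007 (P1/RW1/US1/PS0)
  → PA=0x24965  (3 entries read)
#1 VA=0x2C1410A3F (r,kernel):
  lvl0: tbl 0x21, slot 11 ⇒ 0x26007 (P1/RW1/US1/PS0)
  lvl1: tbl 0x26, slot 10 ⇒ 0x2A007 (P1/RW1/US1/PS0)
  lvl2: tbl 0x2A, slot 16 ⇒ 0x2E007 (P1/RW1/US1/PS0)
  → PA=0x2EA3F  (3 entries read)

Entries read for #0: 3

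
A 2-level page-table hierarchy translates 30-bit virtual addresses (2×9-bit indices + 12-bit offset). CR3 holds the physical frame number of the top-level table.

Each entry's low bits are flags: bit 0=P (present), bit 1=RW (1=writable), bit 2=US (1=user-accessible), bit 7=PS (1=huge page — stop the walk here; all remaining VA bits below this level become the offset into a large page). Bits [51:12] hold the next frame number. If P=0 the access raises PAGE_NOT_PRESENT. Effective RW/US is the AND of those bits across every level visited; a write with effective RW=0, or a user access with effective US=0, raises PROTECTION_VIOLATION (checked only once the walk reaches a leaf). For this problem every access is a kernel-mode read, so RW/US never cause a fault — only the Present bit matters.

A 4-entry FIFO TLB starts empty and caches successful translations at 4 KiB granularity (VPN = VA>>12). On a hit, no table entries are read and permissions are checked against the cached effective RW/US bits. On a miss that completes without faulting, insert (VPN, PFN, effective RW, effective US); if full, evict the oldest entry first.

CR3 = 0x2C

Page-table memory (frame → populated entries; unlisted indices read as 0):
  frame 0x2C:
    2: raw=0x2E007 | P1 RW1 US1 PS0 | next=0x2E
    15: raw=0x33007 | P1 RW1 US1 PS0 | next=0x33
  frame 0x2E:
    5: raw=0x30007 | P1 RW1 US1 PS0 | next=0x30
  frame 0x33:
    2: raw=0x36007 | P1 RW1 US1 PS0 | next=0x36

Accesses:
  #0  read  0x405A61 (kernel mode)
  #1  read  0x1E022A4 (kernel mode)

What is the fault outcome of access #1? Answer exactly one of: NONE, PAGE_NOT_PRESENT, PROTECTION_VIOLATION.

Walk each access:
#0 VA=0x405A61 (r,kernel):
  L0 @0x2C[2] → 0x2E007  P=1,RW=1,US=1,PS=0
  L1 @0x2E[5] → 0x30007  P=1,RW=1,US=1,PS=0
  → PA=0x30A61  (2 entries read)
#1 VA=0x1E022A4 (r,kernel):
  L0 @0x2C[15] → 0x33007  P=1,RW=1,US=1,PS=0
  L1 @0x33[2] → 0x36007  P=1,RW=1,US=1,PS=0
  → PA=0x362A4  (2 entries read)

Access #1 fault: NONE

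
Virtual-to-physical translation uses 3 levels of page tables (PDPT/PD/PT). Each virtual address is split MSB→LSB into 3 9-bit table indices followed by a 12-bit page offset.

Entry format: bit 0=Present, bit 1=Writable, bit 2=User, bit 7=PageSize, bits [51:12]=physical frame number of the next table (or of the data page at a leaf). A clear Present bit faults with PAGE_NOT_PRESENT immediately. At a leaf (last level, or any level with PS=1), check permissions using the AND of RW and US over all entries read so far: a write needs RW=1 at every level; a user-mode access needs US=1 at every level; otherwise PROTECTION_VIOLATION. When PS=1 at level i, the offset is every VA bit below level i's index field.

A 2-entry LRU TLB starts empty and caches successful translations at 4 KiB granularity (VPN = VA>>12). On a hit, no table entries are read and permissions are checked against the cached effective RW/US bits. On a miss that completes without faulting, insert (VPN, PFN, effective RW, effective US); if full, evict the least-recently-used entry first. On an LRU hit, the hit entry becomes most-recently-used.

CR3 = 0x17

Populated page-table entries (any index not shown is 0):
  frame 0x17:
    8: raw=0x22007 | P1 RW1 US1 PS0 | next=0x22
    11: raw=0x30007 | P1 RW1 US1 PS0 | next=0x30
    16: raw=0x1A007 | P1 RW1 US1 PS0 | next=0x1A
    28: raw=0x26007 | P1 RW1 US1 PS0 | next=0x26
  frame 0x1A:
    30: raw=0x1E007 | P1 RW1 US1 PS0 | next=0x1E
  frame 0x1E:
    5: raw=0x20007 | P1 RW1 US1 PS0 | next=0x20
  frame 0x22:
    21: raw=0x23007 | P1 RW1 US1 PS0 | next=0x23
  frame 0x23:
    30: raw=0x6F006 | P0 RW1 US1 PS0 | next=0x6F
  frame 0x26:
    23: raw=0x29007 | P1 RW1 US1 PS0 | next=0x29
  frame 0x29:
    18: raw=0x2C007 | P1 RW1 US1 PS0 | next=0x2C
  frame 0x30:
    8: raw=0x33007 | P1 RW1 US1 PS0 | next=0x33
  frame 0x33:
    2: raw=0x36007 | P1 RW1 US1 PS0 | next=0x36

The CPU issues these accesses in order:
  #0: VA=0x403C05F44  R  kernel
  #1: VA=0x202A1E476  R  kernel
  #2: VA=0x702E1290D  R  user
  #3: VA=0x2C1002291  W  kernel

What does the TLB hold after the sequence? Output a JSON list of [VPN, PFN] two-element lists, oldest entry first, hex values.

Per-access translation:
#0 VA=0x403C05F44 (r,kernel):
  L0: frame=0x17 idx=16 entry=0x1A007 [P=1 RW=1 US=1 PS=0]
  L1: frame=0x1A idx=30 entry=0x1E007 [P=1 RW=1 US=1 PS=0]
  L2: frame=0x1E idx=5 entry=0x20007 [P=1 RW=1 US=1 PS=0]
  ✓ 0x20F44  — 3 lookups
#1 VA=0x202A1E476 (r,kernel):
  L0: frame=0x17 idx=8 entry=0x22007 [P=1 RW=1 US=1 PS=0]
  L1: frame=0x22 idx=21 entry=0x23007 [P=1 RW=1 US=1 PS=0]
  L2: frame=0x23 idx=30 entry=0x6F006 [P=0 RW=1 US=1 PS=0]
  ⇒ fault: PAGE_NOT_PRESENT  — 3 lookups
#2 VA=0x702E1290D (r,user):
  L0: frame=0x17 idx=28 entry=0x26007 [P=1 RW=1 US=1 PS=0]
  L1: frame=0x26 idx=23 entry=0x29007 [P=1 RW=1 US=1 PS=0]
  L2: frame=0x29 idx=18 entry=0x2C007 [P=1 RW=1 US=1 PS=0]
  ✓ 0x2C90D  — 3 lookups
#3 VA=0x2C1002291 (w,kernel):
  L0: frame=0x17 idx=11 entry=0x30007 [P=1 RW=1 US=1 PS=0]
  L1: frame=0x30 idx=8 entry=0x33007 [P=1 RW=1 US=1 PS=0]
  L2: frame=0x33 idx=2 entry=0x36007 [P=1 RW=1 US=1 PS=0]
  ✓ 0x36291  — 3 lookups

TLB: [["0x702E12", "0x2C"], ["0x2C1002", "0x36"]]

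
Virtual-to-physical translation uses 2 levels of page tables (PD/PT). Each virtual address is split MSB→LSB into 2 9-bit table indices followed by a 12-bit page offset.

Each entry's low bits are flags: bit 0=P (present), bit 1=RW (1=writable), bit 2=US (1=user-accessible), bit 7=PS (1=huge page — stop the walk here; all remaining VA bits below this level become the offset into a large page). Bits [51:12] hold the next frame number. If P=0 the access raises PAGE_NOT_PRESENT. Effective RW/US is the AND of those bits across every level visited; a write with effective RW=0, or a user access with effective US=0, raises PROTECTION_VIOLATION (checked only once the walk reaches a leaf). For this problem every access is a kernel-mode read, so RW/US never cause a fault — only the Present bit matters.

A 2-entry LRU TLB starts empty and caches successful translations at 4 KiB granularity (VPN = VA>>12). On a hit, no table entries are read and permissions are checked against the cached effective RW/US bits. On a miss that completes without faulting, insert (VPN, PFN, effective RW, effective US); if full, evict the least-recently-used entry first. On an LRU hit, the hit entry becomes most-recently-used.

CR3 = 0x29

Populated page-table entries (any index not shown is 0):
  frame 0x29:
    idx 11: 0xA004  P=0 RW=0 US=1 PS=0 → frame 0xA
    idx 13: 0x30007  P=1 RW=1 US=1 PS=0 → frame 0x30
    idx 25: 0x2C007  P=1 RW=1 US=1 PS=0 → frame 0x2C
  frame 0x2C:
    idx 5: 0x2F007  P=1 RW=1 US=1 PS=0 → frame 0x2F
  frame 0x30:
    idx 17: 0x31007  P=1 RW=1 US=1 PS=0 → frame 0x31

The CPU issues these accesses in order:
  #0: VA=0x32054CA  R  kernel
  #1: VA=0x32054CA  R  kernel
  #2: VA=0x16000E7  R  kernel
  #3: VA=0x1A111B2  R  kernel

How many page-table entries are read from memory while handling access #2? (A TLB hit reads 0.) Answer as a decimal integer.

Walk each access:
#0 VA=0x32054CA (r,kernel):
  lvl0: tbl 0x29, slot 25 ⇒ 0x2C007 (P1/RW1/US1/PS0)
  lvl1: tbl 0x2C, slot 5 ⇒ 0x2F007 (P1/RW1/US1/PS0)
  ⇒ phys 0x2F4CA  [2 reads]
#1 VA=0x32054CA (r,kernel):
  TLB hit vpn=0x3205 → PA=0x2F4CA
#2 VA=0x16000E7 (r,kernel):
  lvl0: tbl 0x29, slot 11 ⇒ 0xA004 (P0/RW0/US1/PS0)
  ✗ PAGE_NOT_PRESENT  [1 reads]
#3 VA=0x1A111B2 (r,kernel):
  lvl0: tbl 0x29, slot 13 ⇒ 0x30007 (P1/RW1/US1/PS0)
  lvl1: tbl 0x30, slot 17 ⇒ 0x31007 (P1/RW1/US1/PS0)
  ⇒ phys 0x311B2  [2 reads]

Entries read for #2: 1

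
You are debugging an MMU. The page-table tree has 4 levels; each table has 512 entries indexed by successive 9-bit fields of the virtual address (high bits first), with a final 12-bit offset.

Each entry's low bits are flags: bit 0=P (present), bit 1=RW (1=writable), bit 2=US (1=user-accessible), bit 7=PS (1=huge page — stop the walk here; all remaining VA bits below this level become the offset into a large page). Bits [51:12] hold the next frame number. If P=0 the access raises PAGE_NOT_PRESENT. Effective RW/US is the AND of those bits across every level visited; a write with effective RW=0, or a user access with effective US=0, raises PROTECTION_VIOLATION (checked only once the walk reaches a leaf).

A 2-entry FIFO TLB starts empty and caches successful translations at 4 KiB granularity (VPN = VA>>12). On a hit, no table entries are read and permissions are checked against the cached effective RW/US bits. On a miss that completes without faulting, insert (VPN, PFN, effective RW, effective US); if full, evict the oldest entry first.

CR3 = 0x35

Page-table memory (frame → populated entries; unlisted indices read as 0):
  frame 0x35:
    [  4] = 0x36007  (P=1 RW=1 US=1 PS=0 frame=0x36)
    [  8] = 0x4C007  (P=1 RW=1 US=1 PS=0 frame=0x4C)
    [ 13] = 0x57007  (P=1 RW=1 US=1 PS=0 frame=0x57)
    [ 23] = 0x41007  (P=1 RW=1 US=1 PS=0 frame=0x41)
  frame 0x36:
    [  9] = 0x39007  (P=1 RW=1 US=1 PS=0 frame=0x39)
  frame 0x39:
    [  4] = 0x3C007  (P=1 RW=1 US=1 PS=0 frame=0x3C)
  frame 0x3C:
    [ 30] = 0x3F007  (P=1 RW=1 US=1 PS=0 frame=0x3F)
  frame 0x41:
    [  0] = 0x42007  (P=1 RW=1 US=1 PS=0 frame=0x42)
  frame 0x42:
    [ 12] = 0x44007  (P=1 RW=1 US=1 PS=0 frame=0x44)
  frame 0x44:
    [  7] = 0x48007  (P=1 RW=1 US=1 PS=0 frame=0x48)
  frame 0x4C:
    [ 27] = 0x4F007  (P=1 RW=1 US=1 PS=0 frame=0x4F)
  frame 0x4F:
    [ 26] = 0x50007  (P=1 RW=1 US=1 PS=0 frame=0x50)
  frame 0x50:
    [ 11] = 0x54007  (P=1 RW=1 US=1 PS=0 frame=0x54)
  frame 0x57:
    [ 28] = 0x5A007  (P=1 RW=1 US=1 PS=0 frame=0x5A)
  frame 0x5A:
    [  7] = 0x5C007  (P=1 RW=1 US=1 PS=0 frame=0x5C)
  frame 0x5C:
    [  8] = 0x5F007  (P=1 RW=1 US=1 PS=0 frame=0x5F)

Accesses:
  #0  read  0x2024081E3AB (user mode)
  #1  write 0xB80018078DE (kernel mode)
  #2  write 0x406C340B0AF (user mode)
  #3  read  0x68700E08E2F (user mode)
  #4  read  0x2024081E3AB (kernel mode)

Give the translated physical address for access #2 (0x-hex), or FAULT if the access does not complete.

Per-access translation:
#0 VA=0x2024081E3AB (r,user):
  L0: frame=0x35 idx=4 entry=0x36007 [P=1 RW=1 US=1 PS=0]
  L1: frame=0x36 idx=9 entry=0x39007 [P=1 RW=1 US=1 PS=0]
  L2: frame=0x39 idx=4 entry=0x3C007 [P=1 RW=1 US=1 PS=0]
  L3: frame=0x3C idx=30 entry=0x3F007 [P=1 RW=1 US=1 PS=0]
  ✓ 0x3F3AB  — 4 lookups
#1 VA=0xB80018078DE (w,kernel):
  L0: frame=0x35 idx=23 entry=0x41007 [P=1 RW=1 US=1 PS=0]
  L1: frame=0x41 idx=0 entry=0x42007 [P=1 RW=1 US=1 PS=0]
  L2: frame=0x42 idx=12 entry=0x44007 [P=1 RW=1 US=1 PS=0]
  L3: frame=0x44 idx=7 entry=0x48007 [P=1 RW=1 US=1 PS=0]
  ✓ 0x488DE  — 4 lookups
#2 VA=0x406C340B0AF (w,user):
  L0: frame=0x35 idx=8 entry=0x4C007 [P=1 RW=1 US=1 PS=0]
  L1: frame=0x4C idx=27 entry=0x4F007 [P=1 RW=1 US=1 PS=0]
  L2: frame=0x4F idx=26 entry=0x50007 [P=1 RW=1 US=1 PS=0]
  L3: frame=0x50 idx=11 entry=0x54007 [P=1 RW=1 US=1 PS=0]
  ✓ 0x540AF  — 4 lookups
#3 VA=0x68700E08E2F (r,user):
  L0: frame=0x35 idx=13 entry=0x57007 [P=1 RW=1 US=1 PS=0]
  L1: frame=0x57 idx=28 entry=0x5A007 [P=1 RW=1 US=1 PS=0]
  L2: frame=0x5A idx=7 entry=0x5C007 [P=1 RW=1 US=1 PS=0]
  L3: frame=0x5C idx=8 entry=0x5F007 [P=1 RW=1 US=1 PS=0]
  ✓ 0x5FE2F  — 4 lookups
#4 VA=0x2024081E3AB (r,kernel):
  L0: frame=0x35 idx=4 entry=0x36007 [P=1 RW=1 US=1 PS=0]
  L1: frame=0x36 idx=9 entry=0x39007 [P=1 RW=1 US=1 PS=0]
  L2: frame=0x39 idx=4 entry=0x3C007 [P=1 RW=1 US=1 PS=0]
  L3: frame=0x3C idx=30 entry=0x3F007 [P=1 RW=1 US=1 PS=0]
  ✓ 0x3F3AB  — 4 lookups

Access #2 PA: 0x540AF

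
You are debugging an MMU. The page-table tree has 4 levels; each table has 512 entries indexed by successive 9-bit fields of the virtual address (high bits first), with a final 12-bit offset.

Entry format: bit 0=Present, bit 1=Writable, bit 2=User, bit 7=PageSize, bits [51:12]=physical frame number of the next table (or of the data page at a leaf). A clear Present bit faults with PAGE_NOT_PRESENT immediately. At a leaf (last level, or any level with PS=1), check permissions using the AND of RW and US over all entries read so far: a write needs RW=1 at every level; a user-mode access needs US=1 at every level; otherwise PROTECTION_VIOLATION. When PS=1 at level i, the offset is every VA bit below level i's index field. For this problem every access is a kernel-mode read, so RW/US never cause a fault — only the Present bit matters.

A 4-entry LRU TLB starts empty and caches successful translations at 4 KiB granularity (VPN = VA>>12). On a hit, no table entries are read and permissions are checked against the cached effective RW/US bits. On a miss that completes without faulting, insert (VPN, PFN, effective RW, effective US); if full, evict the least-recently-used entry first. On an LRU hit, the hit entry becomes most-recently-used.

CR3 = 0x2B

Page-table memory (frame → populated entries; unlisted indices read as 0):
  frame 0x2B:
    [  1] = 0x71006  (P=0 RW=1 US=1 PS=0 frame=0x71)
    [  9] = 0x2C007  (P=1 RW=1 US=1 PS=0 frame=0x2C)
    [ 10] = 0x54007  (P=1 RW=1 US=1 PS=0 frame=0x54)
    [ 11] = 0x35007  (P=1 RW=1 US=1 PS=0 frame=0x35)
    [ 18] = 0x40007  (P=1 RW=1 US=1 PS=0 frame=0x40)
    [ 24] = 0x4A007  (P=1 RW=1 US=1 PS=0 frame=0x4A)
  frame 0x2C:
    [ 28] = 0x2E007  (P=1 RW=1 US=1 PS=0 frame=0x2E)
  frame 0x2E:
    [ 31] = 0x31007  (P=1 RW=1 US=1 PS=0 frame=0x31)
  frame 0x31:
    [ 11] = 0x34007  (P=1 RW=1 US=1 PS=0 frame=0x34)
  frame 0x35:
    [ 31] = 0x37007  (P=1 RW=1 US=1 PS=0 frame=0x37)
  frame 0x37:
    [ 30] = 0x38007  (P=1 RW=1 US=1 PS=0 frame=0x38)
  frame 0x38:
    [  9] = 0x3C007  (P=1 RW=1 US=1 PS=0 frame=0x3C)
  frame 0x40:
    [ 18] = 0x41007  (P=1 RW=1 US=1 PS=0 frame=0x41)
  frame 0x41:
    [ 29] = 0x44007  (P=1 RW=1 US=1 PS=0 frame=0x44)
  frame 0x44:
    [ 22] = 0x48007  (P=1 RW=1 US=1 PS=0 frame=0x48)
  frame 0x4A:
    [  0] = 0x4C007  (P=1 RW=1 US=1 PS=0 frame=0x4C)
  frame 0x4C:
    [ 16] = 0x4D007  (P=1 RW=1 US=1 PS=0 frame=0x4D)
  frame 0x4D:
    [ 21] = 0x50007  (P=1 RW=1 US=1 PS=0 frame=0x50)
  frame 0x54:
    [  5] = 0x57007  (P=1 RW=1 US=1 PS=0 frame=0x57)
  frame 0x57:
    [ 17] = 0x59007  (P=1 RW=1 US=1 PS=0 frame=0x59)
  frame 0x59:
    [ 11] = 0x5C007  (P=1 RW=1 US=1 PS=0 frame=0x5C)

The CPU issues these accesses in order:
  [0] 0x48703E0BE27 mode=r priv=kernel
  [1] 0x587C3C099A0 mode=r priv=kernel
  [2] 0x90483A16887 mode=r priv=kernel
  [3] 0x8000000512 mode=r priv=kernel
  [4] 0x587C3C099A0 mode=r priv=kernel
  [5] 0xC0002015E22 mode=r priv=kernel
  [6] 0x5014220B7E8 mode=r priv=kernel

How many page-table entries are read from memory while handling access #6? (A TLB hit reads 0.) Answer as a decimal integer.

Walk each access:
#0 VA=0x48703E0BE27 (r,kernel):
  L0: frame=0x2B idx=9 entry=0x2C007 [P=1 RW=1 US=1 PS=0]
  L1: frame=0x2C idx=28 entry=0x2E007 [P=1 RW=1 US=1 PS=0]
  L2: frame=0x2E idx=31 entry=0x31007 [P=1 RW=1 US=1 PS=0]
  L3: frame=0x31 idx=11 entry=0x34007 [P=1 RW=1 US=1 PS=0]
  → PA=0x34E27  (4 entries read)
#1 VA=0x587C3C099A0 (r,kernel):
  L0: frame=0x2B idx=11 entry=0x35007 [P=1 RW=1 US=1 PS=0]
  L1: frame=0x35 idx=31 entry=0x37007 [P=1 RW=1 US=1 PS=0]
  L2: frame=0x37 idx=30 entry=0x38007 [P=1 RW=1 US=1 PS=0]
  L3: frame=0x38 idx=9 entry=0x3C007 [P=1 RW=1 US=1 PS=0]
  → PA=0x3C9A0  (4 entries read)
#2 VA=0x90483A16887 (r,kernel):
  L0: frame=0x2B idx=18 entry=0x40007 [P=1 RW=1 US=1 PS=0]
  L1: frame=0x40 idx=18 entry=0x41007 [P=1 RW=1 US=1 PS=0]
  L2: frame=0x41 idx=29 entry=0x44007 [P=1 RW=1 US=1 PS=0]
  L3: frame=0x44 idx=22 entry=0x48007 [P=1 RW=1 US=1 PS=0]
  → PA=0x48887  (4 entries read)
#3 VA=0x8000000512 (r,kernel):
  L0: frame=0x2B idx=1 entry=0x71006 [P=0 RW=1 US=1 PS=0]
  ⇒ fault: PAGE_NOT_PRESENT  — 1 lookups
#4 VA=0x587C3C099A0 (r,kernel):
  TLB hit vpn=0x587C3C09 → PA=0x3C9A0
#5 VA=0xC0002015E22 (r,kernel):
  L0: frame=0x2B idx=24 entry=0x4A007 [P=1 RW=1 US=1 PS=0]
  L1: frame=0x4A idx=0 entry=0x4C007 [P=1 RW=1 US=1 PS=0]
  L2: frame=0x4C idx=16 entry=0x4D007 [P=1 RW=1 US=1 PS=0]
  L3: frame=0x4D idx=21 entry=0x50007 [P=1 RW=1 US=1 PS=0]
  → PA=0x50E22  (4 entries read)
#6 VA=0x5014220B7E8 (r,kernel):
  L0: frame=0x2B idx=10 entry=0x54007 [P=1 RW=1 US=1 PS=0]
  L1: frame=0x54 idx=5 entry=0x57007 [P=1 RW=1 US=1 PS=0]
  L2: frame=0x57 idx=17 entry=0x59007 [P=1 RW=1 US=1 PS=0]
  L3: frame=0x59 idx=11 entry=0x5C007 [P=1 RW=1 US=1 PS=0]
  → PA=0x5C7E8  (4 entries read)

Entries read for #6: 4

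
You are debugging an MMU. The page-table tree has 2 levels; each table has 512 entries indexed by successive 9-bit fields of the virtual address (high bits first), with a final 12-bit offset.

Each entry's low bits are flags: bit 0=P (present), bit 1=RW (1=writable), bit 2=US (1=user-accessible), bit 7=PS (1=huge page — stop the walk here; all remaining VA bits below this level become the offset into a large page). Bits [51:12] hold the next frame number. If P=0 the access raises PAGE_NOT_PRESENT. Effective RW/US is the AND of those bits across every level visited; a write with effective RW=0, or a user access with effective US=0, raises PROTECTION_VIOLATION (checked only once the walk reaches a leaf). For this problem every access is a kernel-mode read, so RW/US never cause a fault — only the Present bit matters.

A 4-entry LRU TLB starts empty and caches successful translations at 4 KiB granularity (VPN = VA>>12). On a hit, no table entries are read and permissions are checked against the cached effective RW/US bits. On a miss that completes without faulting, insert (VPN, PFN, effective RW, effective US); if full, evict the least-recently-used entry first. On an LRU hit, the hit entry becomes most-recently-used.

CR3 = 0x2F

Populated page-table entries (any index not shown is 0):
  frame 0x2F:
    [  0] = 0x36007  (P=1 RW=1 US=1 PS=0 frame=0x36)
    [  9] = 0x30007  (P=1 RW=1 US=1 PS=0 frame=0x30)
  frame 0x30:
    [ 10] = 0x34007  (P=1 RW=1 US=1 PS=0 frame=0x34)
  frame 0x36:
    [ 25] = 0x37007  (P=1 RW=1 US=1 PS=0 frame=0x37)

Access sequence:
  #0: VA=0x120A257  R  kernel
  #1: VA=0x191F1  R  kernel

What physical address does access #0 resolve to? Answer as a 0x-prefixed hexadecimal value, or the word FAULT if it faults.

Walk each access:
#0 VA=0x120A257 (r,kernel):
  [0] read 0x2F idx=9: raw=0x30007 flags P=1 W=1 U=1 S=0
  [1] read 0x30 idx=10: raw=0x34007 flags P=1 W=1 U=1 S=0
  ⇒ phys 0x34257  [2 reads]
#1 VA=0x191F1 (r,kernel):
  [0] read 0x2F idx=0: raw=0x36007 flags P=1 W=1 U=1 S=0
  [1] read 0x36 idx=25: raw=0x37007 flags P=1 W=1 U=1 S=0
  ⇒ phys 0x371F1  [2 reads]

Access #0 PA: 0x34257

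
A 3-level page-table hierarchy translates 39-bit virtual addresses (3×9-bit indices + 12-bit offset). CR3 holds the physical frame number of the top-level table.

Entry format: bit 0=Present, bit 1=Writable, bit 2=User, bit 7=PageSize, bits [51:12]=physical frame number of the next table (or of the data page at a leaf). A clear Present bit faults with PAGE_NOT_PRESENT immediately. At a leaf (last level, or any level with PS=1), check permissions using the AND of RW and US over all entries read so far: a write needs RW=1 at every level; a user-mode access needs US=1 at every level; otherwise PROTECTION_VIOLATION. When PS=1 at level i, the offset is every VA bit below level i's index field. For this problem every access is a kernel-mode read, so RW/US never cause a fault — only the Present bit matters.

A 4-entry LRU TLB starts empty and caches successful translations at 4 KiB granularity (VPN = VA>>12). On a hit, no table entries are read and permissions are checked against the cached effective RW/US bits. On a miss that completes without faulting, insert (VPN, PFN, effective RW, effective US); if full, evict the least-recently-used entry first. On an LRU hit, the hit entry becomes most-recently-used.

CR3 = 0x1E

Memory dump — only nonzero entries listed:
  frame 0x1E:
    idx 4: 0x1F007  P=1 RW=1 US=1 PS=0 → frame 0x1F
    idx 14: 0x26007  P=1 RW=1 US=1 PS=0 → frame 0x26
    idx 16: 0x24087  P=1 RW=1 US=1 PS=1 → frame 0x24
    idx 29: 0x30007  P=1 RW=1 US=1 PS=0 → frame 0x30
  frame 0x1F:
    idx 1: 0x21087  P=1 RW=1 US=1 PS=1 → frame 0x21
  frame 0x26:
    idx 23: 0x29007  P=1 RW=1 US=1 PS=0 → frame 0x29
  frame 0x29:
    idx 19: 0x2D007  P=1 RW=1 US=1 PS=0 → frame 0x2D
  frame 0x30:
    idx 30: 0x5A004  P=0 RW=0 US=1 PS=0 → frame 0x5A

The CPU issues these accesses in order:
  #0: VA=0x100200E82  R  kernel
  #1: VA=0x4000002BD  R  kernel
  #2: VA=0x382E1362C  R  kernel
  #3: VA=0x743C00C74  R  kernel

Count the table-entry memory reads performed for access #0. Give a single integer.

Trace:
#0 VA=0x100200E82 (r,kernel):
  L0: frame=0x1E idx=4 entry=0x1F007 [P=1 RW=1 US=1 PS=0]
  L1: frame=0x1F idx=1 entry=0x21087 [P=1 RW=1 US=1 PS=1]
  ✓ 0x21E82 (huge @L1)  — 2 lookups
#1 VA=0x4000002BD (r,kernel):
  L0: frame=0x1E idx=16 entry=0x24087 [P=1 RW=1 US=1 PS=1]
  ✓ 0x242BD (huge @L0)  — 1 lookups
#2 VA=0x382E1362C (r,kernel):
  L0: frame=0x1E idx=14 entry=0x26007 [P=1 RW=1 US=1 PS=0]
  L1: frame=0x26 idx=23 entry=0x29007 [P=1 RW=1 US=1 PS=0]
  L2: frame=0x29 idx=19 entry=0x2D007 [P=1 RW=1 US=1 PS=0]
  ✓ 0x2D62C  — 3 lookups
#3 VA=0x743C00C74 (r,kernel):
  L0: frame=0x1E idx=29 entry=0x30007 [P=1 RW=1 US=1 PS=0]
  L1: frame=0x30 idx=30 entry=0x5A004 [P=0 RW=0 US=1 PS=0]
  ⇒ fault: PAGE_NOT_PRESENT  — 2 lookups

Entries read for #0: 2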